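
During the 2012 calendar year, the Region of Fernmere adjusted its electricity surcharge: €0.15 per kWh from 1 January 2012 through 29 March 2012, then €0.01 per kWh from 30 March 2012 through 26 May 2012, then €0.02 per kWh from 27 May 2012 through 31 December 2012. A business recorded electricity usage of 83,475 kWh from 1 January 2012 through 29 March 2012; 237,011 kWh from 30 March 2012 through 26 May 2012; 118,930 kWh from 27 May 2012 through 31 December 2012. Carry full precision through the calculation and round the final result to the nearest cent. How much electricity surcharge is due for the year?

1 January – 29 March 2012: 83,475 kWh at €0.15/kWh → €12521.25
30 March – 26 May 2012: 237,011 kWh at €0.01/kWh → €2370.11
27 May – 31 December 2012: 118,930 kWh at €0.02/kWh → €2378.60

€17269.96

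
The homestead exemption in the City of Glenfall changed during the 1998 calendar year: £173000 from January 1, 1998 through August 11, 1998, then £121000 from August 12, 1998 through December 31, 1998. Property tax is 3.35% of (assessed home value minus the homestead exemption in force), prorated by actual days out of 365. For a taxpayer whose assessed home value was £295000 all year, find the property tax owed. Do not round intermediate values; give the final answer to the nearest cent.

January 1 – August 11, 1998: 223 days, exemption £173000 → (£295000 − £173000) × 3.35% × 223/365 = £2496.9890
August 12 – December 31, 1998: 142 days, exemption £121000 → (£295000 − £121000) × 3.35% × 142/365 = £2267.7205
Total = £4764.7096

£4764.71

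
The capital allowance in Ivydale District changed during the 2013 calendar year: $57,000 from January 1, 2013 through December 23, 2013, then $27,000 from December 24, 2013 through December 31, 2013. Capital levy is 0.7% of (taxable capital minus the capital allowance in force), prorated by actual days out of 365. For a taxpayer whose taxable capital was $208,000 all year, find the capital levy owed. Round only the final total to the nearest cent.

$1,061.60

January 1 – December 23, 2013: 357 days, exemption $57,000 → ($208,000 − $57,000) × 0.7% × 357/365 = $1,033.8329
December 24 – December 31, 2013: 8 days, exemption $27,000 → ($208,000 − $27,000) × 0.7% × 8/365 = $27.7699
Total = $1,061.6027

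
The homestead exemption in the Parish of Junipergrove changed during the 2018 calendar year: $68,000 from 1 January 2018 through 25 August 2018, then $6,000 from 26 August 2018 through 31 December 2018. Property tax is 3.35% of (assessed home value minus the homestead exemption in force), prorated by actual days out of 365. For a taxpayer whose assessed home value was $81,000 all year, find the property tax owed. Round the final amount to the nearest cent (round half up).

$1,163.87

1 January – 25 August 2018: 237 days, exemption $68,000 → ($81,000 − $68,000) × 3.35% × 237/365 = $282.7767
26 August – 31 December 2018: 128 days, exemption $6,000 → ($81,000 − $6,000) × 3.35% × 128/365 = $881.0959
Total = $1,163.8726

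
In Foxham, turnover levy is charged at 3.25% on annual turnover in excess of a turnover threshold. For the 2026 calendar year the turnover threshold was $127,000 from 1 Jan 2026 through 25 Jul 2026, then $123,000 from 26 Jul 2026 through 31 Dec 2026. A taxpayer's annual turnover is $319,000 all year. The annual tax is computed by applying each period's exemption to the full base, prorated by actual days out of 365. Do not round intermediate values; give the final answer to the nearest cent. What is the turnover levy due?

1 Jan – 25 Jul 2026: 206 days, exemption $127,000 → ($319,000 − $127,000) × 3.25% × 206/365 = $3,521.7534
26 Jul – 31 Dec 2026: 159 days, exemption $123,000 → ($319,000 − $123,000) × 3.25% × 159/365 = $2,774.8767
Total = $6,296.6301

$6,296.63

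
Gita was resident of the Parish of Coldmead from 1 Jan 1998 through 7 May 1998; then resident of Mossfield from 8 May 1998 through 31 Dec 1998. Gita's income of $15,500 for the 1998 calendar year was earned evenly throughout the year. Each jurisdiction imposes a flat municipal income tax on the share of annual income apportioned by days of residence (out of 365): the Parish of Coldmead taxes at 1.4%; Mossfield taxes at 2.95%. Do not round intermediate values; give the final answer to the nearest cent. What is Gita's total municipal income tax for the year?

$373.66

The Parish of Coldmead, 1 Jan – 7 May 1998: 127 days → $15,500 × 1.4% × 127/365 = $75.5041
Mossfield, 8 May – 31 Dec 1998: 238 days → $15,500 × 2.95% × 238/365 = $298.1521
Total = $373.6562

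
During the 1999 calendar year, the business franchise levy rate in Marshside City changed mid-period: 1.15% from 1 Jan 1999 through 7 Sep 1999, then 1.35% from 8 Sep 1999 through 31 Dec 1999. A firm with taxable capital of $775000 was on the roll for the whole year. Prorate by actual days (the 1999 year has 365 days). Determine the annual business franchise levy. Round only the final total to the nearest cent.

$9400.86

1 Jan – 7 Sep 1999: 250 days at 1.15% → $775000 × 1.15% × 250/365 = $6104.4521
8 Sep – 31 Dec 1999: 115 days at 1.35% → $775000 × 1.35% × 115/365 = $3296.4041
Total = $9400.8562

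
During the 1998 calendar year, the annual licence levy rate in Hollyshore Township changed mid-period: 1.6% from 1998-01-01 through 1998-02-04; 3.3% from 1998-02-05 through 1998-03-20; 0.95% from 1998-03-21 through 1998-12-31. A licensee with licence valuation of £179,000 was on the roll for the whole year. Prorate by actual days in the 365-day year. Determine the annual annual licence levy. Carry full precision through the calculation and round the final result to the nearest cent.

£2,319.15

1998-01-01 to 1998-02-04: 35 days at 1.6% → £179,000 × 1.6% × 35/365 = £274.6301
1998-02-05 to 1998-03-20: 44 days at 3.3% → £179,000 × 3.3% × 44/365 = £712.0767
1998-03-21 to 1998-12-31: 286 days at 0.95% → £179,000 × 0.95% × 286/365 = £1,332.4466
Total = £2,319.1534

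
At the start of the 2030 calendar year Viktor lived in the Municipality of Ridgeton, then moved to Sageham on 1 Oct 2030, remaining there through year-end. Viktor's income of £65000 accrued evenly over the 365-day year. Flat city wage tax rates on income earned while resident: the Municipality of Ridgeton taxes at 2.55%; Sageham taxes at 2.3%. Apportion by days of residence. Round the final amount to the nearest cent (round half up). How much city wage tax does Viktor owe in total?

The Municipality of Ridgeton, 1 Jan – 30 Sep 2030: 273 days → £65000 × 2.55% × 273/365 = £1239.7192
Sageham, 1 Oct – 31 Dec 2030: 92 days → £65000 × 2.3% × 92/365 = £376.8219
Total = £1616.5411

£1616.54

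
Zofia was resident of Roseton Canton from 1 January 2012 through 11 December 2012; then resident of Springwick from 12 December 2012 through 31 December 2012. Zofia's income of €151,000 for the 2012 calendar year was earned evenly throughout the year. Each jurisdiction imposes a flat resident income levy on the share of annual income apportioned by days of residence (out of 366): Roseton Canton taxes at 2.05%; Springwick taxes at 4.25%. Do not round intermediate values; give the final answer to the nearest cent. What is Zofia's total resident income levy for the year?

€3,277.03

Roseton Canton, 1 January – 11 December 2012: 346 days → €151,000 × 2.05% × 346/366 = €2,926.3470
Springwick, 12 December – 31 December 2012: 20 days → €151,000 × 4.25% × 20/366 = €350.6831
Total = €3,277.0301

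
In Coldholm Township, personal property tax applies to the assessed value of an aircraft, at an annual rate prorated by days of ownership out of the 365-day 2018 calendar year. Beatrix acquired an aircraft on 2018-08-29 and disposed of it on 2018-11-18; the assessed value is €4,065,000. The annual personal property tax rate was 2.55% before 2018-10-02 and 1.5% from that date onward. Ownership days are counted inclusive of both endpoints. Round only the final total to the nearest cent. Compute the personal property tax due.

€17,674.40

2018-08-29 to 2018-10-01: 34 days at 2.55% → €4,065,000 × 2.55% × 34/365 = €9,655.7671
2018-10-02 to 2018-11-18: 48 days at 1.5% → €4,065,000 × 1.5% × 48/365 = €8,018.6301
Total = €17,674.3973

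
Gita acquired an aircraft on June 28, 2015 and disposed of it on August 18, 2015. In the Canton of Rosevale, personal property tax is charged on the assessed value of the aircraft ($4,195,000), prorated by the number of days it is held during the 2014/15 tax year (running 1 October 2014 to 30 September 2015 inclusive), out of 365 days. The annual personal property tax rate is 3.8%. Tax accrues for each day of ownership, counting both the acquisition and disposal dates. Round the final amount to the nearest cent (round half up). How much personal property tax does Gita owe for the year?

$22,710.47

Days held (June 28 – August 18, 2015): 52 out of 365
Tax = $4,195,000 × 3.8% × 52/365 = $22,710.4658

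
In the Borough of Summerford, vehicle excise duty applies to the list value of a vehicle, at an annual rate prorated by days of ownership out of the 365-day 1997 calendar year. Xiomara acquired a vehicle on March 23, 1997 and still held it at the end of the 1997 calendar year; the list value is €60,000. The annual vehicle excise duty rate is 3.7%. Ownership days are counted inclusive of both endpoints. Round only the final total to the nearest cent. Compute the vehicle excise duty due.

€1,727.34

Days held (March 23 – December 31, 1997): 284 out of 365
Tax = €60,000 × 3.7% × 284/365 = €1,727.3425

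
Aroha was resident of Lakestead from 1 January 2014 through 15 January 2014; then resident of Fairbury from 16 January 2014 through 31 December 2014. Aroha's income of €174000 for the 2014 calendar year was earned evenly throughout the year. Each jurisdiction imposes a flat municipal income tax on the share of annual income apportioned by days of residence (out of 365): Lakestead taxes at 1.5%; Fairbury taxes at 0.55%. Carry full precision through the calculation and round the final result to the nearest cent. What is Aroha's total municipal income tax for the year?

Lakestead, 1 January – 15 January 2014: 15 days → €174000 × 1.5% × 15/365 = €107.2603
Fairbury, 16 January – 31 December 2014: 350 days → €174000 × 0.55% × 350/365 = €917.6712
Total = €1024.9315

€1024.93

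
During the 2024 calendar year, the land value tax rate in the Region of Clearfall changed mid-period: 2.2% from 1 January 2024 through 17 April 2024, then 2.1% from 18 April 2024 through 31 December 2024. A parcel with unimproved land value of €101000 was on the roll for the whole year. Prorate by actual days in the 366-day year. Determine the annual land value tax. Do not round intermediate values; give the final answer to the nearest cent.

1 January – 17 April 2024: 108 days at 2.2% → €101000 × 2.2% × 108/366 = €655.6721
18 April – 31 December 2024: 258 days at 2.1% → €101000 × 2.1% × 258/366 = €1495.1311
Total = €2150.8033

€2150.80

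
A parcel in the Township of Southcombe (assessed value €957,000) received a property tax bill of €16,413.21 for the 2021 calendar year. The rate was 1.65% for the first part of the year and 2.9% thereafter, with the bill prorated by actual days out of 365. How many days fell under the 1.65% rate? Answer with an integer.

Let d = days at the first rate; then 365 − d days at the second rate.
€957,000 × [1.65%·d + 2.9%·(365−d)] / 365 = €16,413.21
Solving gives d = 346, so the new rate took effect on 13 Dec 2021.

346 days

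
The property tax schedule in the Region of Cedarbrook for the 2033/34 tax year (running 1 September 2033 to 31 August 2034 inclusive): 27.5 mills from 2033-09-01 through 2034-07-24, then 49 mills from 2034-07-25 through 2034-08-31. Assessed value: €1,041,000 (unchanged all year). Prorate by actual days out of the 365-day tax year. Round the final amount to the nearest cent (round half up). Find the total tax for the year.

2033-09-01 to 2034-07-24: 327 days at 27.5 mills → €1,041,000 × 2.75% × 327/365 = €25,647.1027
2034-07-25 to 2034-08-31: 38 days at 49 mills → €1,041,000 × 4.9% × 38/365 = €5,310.5260
Total = €30,957.6288

€30,957.63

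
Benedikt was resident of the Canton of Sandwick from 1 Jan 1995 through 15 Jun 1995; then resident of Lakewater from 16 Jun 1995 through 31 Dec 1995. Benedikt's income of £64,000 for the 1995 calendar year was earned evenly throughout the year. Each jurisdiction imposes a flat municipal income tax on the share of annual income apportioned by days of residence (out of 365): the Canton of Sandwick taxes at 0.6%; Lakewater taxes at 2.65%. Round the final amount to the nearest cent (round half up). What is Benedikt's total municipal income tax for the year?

£1,099.31

The Canton of Sandwick, 1 Jan – 15 Jun 1995: 166 days → £64,000 × 0.6% × 166/365 = £174.6411
Lakewater, 16 Jun – 31 Dec 1995: 199 days → £64,000 × 2.65% × 199/365 = £924.6685
Total = £1,099.3096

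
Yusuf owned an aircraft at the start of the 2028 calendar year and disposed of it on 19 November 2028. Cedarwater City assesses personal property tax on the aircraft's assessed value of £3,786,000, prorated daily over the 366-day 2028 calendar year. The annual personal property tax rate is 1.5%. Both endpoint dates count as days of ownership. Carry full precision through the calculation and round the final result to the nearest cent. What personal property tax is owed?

Days held (1 January – 19 November 2028): 324 out of 366
Tax = £3,786,000 × 1.5% × 324/366 = £50,273.1148

£50,273.11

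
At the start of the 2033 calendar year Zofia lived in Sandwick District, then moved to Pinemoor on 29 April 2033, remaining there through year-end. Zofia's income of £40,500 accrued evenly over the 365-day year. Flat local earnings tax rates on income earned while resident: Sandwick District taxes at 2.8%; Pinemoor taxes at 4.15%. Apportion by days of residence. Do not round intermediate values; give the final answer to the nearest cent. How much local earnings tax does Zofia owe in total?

£1,503.99

Sandwick District, 1 January – 28 April 2033: 118 days → £40,500 × 2.8% × 118/365 = £366.6082
Pinemoor, 29 April – 31 December 2033: 247 days → £40,500 × 4.15% × 247/365 = £1,137.3842
Total = £1,503.9925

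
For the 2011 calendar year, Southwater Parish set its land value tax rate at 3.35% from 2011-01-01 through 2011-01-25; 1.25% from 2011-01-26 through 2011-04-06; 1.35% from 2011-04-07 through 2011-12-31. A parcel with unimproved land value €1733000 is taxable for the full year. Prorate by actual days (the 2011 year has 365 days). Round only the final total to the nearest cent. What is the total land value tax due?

€25432.37

2011-01-01 to 2011-01-25: 25 days at 3.35% → €1733000 × 3.35% × 25/365 = €3976.4041
2011-01-26 to 2011-04-06: 71 days at 1.25% → €1733000 × 1.25% × 71/365 = €4213.8014
2011-04-07 to 2011-12-31: 269 days at 1.35% → €1733000 × 1.35% × 269/365 = €17242.1630
Total = €25432.3685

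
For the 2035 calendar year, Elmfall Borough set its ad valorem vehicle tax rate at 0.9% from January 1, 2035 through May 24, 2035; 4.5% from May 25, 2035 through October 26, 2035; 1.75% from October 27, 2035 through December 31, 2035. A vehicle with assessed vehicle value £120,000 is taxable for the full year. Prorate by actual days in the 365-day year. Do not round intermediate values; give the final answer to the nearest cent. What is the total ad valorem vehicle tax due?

January 1 – May 24, 2035: 144 days at 0.9% → £120,000 × 0.9% × 144/365 = £426.0822
May 25 – October 26, 2035: 155 days at 4.5% → £120,000 × 4.5% × 155/365 = £2,293.1507
October 27 – December 31, 2035: 66 days at 1.75% → £120,000 × 1.75% × 66/365 = £379.7260
Total = £3,098.9589

£3,098.96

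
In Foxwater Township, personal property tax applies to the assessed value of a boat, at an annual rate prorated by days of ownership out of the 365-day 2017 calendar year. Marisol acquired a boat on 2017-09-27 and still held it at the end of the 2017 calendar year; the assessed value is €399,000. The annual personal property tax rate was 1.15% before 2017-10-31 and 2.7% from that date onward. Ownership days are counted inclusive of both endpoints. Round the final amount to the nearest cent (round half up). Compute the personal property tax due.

2017-09-27 to 2017-10-30: 34 days at 1.15% → €399,000 × 1.15% × 34/365 = €427.4219
2017-10-31 to 2017-12-31: 62 days at 2.7% → €399,000 × 2.7% × 62/365 = €1,829.9342
Total = €2,257.3562

€2,257.36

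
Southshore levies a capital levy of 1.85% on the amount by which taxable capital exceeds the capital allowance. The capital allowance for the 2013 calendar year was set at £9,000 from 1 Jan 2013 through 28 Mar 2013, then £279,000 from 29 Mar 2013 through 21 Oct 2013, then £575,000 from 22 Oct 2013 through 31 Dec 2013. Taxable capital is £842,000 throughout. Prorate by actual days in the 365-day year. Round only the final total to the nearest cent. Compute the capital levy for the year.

1 Jan – 28 Mar 2013: 87 days, exemption £9,000 → (£842,000 − £9,000) × 1.85% × 87/365 = £3,673.1877
29 Mar – 21 Oct 2013: 207 days, exemption £279,000 → (£842,000 − £279,000) × 1.85% × 207/365 = £5,906.8726
22 Oct – 31 Dec 2013: 71 days, exemption £575,000 → (£842,000 − £575,000) × 1.85% × 71/365 = £960.8342
Total = £10,540.8945

£10,540.89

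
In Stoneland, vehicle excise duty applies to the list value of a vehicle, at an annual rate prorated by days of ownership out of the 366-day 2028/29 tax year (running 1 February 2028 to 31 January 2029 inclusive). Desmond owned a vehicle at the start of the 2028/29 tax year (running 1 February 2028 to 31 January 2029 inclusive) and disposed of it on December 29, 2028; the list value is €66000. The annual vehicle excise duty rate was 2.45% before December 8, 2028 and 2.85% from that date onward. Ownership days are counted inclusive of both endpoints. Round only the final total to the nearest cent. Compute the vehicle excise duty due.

€1487.07

February 1 – December 7, 2028: 311 days at 2.45% → €66000 × 2.45% × 311/366 = €1374.0082
December 8 – December 29, 2028: 22 days at 2.85% → €66000 × 2.85% × 22/366 = €113.0656
Total = €1487.0738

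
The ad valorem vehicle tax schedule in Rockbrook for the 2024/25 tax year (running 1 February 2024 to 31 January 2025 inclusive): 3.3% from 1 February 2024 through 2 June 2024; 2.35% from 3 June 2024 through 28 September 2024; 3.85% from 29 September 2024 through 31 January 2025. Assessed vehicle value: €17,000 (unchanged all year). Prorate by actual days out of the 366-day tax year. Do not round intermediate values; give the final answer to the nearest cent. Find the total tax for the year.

€540.86

1 February – 2 June 2024: 123 days at 3.3% → €17,000 × 3.3% × 123/366 = €188.5328
3 June – 28 September 2024: 118 days at 2.35% → €17,000 × 2.35% × 118/366 = €128.8005
29 September 2024 – 31 January 2025: 125 days at 3.85% → €17,000 × 3.85% × 125/366 = €223.5314
Total = €540.8648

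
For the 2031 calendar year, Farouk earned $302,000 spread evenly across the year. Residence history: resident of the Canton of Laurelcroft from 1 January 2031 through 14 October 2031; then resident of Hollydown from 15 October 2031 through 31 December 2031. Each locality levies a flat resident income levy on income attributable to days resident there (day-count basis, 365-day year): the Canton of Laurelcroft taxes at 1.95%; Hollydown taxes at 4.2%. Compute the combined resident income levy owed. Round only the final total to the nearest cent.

$7,341.08

The Canton of Laurelcroft, 1 January – 14 October 2031: 287 days → $302,000 × 1.95% × 287/365 = $4,630.5288
Hollydown, 15 October – 31 December 2031: 78 days → $302,000 × 4.2% × 78/365 = $2,710.5534
Total = $7,341.0822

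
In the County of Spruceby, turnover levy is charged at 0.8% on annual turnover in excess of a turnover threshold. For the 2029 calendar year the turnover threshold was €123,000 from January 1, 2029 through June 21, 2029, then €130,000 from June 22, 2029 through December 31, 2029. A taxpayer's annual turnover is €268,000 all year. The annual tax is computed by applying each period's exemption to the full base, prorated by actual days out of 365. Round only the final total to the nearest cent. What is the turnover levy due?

€1,130.39

January 1 – June 21, 2029: 172 days, exemption €123,000 → (€268,000 − €123,000) × 0.8% × 172/365 = €546.6301
June 22 – December 31, 2029: 193 days, exemption €130,000 → (€268,000 − €130,000) × 0.8% × 193/365 = €583.7589
Total = €1,130.3890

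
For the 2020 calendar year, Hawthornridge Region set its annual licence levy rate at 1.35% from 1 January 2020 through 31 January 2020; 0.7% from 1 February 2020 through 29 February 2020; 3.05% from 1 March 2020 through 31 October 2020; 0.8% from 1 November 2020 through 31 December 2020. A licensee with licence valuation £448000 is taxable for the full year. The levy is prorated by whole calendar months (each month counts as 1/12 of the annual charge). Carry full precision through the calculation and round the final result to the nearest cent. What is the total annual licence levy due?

£10472.00

1 January – 31 January 2020: 1 month at 1.35% → £448000 × 1.35% × 1/12 = £504.0000
1 February – 29 February 2020: 1 month at 0.7% → £448000 × 0.7% × 1/12 = £261.3333
1 March – 31 October 2020: 8 months at 3.05% → £448000 × 3.05% × 8/12 = £9109.3333
1 November – 31 December 2020: 2 months at 0.8% → £448000 × 0.8% × 2/12 = £597.3333
Total = £10472.0000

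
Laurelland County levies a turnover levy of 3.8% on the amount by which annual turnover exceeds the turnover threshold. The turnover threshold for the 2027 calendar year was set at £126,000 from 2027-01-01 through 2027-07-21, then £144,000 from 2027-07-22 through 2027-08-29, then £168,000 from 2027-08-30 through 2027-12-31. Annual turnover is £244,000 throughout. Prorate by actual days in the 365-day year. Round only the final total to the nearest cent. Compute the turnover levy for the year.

2027-01-01 to 2027-07-21: 202 days, exemption £126,000 → (£244,000 − £126,000) × 3.8% × 202/365 = £2,481.5562
2027-07-22 to 2027-08-29: 39 days, exemption £144,000 → (£244,000 − £144,000) × 3.8% × 39/365 = £406.0274
2027-08-30 to 2027-12-31: 124 days, exemption £168,000 → (£244,000 − £168,000) × 3.8% × 124/365 = £981.1288
Total = £3,868.7123

£3,868.71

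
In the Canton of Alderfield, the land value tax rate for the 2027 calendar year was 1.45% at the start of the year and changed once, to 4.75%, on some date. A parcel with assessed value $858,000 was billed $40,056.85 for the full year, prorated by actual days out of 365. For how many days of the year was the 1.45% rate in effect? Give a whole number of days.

9 days

Let d = days at the first rate; then 365 − d days at the second rate.
$858,000 × [1.45%·d + 4.75%·(365−d)] / 365 = $40,056.85
Solving gives d = 9, so the new rate took effect on 10 Jan 2027.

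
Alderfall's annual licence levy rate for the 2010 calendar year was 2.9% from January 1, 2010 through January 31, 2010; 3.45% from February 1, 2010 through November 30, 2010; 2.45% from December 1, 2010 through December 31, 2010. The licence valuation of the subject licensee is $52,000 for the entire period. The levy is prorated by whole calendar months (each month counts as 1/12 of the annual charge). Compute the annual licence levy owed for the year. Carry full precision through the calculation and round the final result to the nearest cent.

January 1 – January 31, 2010: 1 month at 2.9% → $52,000 × 2.9% × 1/12 = $125.6667
February 1 – November 30, 2010: 10 months at 3.45% → $52,000 × 3.45% × 10/12 = $1,495.0000
December 1 – December 31, 2010: 1 month at 2.45% → $52,000 × 2.45% × 1/12 = $106.1667
Total = $1,726.8333

$1,726.83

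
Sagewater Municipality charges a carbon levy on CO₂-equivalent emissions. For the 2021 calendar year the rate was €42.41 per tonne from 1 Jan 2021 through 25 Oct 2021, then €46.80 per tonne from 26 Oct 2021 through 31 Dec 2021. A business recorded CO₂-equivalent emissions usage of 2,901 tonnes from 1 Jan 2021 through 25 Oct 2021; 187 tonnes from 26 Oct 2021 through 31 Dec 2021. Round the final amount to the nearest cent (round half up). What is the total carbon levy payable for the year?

€131,783.01

1 Jan – 25 Oct 2021: 2,901 tonnes at €42.41/tonne → €123,031.41
26 Oct – 31 Dec 2021: 187 tonnes at €46.80/tonne → €8,751.60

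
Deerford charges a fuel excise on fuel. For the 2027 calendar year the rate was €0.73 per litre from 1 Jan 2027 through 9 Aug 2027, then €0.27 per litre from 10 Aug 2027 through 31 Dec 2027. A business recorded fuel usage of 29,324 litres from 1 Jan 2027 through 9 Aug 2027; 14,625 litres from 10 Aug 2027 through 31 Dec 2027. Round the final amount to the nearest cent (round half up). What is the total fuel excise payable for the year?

€25,355.27

1 Jan – 9 Aug 2027: 29,324 litres at €0.73/litre → €21,406.52
10 Aug – 31 Dec 2027: 14,625 litres at €0.27/litre → €3,948.75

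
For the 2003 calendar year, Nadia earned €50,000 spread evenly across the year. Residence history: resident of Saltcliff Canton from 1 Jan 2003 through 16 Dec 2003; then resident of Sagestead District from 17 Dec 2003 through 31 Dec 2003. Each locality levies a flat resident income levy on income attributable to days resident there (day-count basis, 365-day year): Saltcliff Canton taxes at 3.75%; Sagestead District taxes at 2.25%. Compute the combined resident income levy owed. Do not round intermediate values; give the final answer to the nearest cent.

Saltcliff Canton, 1 Jan – 16 Dec 2003: 350 days → €50,000 × 3.75% × 350/365 = €1,797.9452
Sagestead District, 17 Dec – 31 Dec 2003: 15 days → €50,000 × 2.25% × 15/365 = €46.2329
Total = €1,844.1781

€1,844.18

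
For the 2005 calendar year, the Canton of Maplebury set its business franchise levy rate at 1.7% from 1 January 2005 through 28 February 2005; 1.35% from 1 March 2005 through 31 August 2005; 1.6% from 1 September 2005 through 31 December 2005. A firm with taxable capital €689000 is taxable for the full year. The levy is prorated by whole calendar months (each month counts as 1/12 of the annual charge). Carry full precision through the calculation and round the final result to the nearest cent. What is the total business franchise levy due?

€10277.58

1 January – 28 February 2005: 2 months at 1.7% → €689000 × 1.7% × 2/12 = €1952.1667
1 March – 31 August 2005: 6 months at 1.35% → €689000 × 1.35% × 6/12 = €4650.7500
1 September – 31 December 2005: 4 months at 1.6% → €689000 × 1.6% × 4/12 = €3674.6667
Total = €10277.5833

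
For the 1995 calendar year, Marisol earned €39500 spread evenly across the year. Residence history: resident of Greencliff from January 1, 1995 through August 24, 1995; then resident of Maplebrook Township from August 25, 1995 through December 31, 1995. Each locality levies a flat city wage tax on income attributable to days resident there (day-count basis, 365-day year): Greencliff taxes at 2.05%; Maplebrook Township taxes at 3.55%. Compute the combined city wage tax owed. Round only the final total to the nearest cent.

Greencliff, January 1 – August 24, 1995: 236 days → €39500 × 2.05% × 236/365 = €523.5644
Maplebrook Township, August 25 – December 31, 1995: 129 days → €39500 × 3.55% × 129/365 = €495.5897
Total = €1019.1541

€1019.15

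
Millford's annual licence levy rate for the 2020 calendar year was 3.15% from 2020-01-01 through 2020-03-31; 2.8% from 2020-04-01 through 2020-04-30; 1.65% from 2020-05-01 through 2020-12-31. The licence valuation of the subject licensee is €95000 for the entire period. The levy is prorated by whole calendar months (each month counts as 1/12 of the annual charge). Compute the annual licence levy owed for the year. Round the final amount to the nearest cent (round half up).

€2014.79

2020-01-01 to 2020-03-31: 3 months at 3.15% → €95000 × 3.15% × 3/12 = €748.1250
2020-04-01 to 2020-04-30: 1 month at 2.8% → €95000 × 2.8% × 1/12 = €221.6667
2020-05-01 to 2020-12-31: 8 months at 1.65% → €95000 × 1.65% × 8/12 = €1045.0000
Total = €2014.7917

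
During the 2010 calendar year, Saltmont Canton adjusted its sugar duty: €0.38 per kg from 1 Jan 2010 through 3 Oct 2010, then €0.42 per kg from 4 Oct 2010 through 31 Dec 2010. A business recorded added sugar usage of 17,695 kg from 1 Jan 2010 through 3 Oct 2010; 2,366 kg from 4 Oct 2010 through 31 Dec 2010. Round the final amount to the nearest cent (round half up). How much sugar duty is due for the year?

1 Jan – 3 Oct 2010: 17,695 kg at €0.38/kg → €6724.10
4 Oct – 31 Dec 2010: 2,366 kg at €0.42/kg → €993.72

€7717.82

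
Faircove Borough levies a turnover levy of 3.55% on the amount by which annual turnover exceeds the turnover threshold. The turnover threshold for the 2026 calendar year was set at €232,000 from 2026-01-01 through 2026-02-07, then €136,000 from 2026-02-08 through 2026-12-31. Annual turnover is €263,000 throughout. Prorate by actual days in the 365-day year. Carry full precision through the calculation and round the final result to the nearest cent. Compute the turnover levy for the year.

€4,153.69

2026-01-01 to 2026-02-07: 38 days, exemption €232,000 → (€263,000 − €232,000) × 3.55% × 38/365 = €114.5726
2026-02-08 to 2026-12-31: 327 days, exemption €136,000 → (€263,000 − €136,000) × 3.55% × 327/365 = €4,039.1219
Total = €4,153.6945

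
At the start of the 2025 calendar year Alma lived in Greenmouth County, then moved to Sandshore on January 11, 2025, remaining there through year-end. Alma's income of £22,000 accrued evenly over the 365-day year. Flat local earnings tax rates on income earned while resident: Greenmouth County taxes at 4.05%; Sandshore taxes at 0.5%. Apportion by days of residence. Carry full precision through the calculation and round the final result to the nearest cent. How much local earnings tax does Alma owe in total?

£131.40

Greenmouth County, January 1 – January 10, 2025: 10 days → £22,000 × 4.05% × 10/365 = £24.4110
Sandshore, January 11 – December 31, 2025: 355 days → £22,000 × 0.5% × 355/365 = £106.9863
Total = £131.3973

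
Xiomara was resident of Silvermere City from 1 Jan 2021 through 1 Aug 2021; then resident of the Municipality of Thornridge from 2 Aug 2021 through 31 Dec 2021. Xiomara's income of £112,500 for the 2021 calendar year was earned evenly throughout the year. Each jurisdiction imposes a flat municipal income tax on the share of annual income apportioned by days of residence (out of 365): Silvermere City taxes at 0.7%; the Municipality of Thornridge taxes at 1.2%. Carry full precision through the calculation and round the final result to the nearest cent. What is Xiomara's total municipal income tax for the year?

Silvermere City, 1 Jan – 1 Aug 2021: 213 days → £112,500 × 0.7% × 213/365 = £459.5548
The Municipality of Thornridge, 2 Aug – 31 Dec 2021: 152 days → £112,500 × 1.2% × 152/365 = £562.1918
Total = £1,021.7466

£1,021.75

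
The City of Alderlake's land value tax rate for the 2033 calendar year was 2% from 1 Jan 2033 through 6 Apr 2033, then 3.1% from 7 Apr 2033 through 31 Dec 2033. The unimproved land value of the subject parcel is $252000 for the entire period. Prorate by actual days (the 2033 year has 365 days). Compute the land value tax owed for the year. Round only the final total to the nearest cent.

1 Jan – 6 Apr 2033: 96 days at 2% → $252000 × 2% × 96/365 = $1325.5890
7 Apr – 31 Dec 2033: 269 days at 3.1% → $252000 × 3.1% × 269/365 = $5757.3370
Total = $7082.9260

$7082.93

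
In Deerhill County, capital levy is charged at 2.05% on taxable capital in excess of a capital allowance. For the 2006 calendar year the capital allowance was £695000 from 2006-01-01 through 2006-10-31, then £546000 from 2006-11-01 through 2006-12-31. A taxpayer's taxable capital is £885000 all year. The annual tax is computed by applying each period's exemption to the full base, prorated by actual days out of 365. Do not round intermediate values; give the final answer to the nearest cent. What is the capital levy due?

£4405.48

2006-01-01 to 2006-10-31: 304 days, exemption £695000 → (£885000 − £695000) × 2.05% × 304/365 = £3244.0548
2006-11-01 to 2006-12-31: 61 days, exemption £546000 → (£885000 − £546000) × 2.05% × 61/365 = £1161.4233
Total = £4405.4781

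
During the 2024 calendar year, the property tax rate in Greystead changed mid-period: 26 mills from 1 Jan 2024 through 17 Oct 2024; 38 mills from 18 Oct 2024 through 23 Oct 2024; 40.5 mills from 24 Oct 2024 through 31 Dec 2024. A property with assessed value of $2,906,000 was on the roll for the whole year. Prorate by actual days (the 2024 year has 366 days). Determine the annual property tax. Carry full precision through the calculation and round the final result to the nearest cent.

1 Jan – 17 Oct 2024: 291 days at 26 mills → $2,906,000 × 2.6% × 291/366 = $60,073.2131
18 Oct – 23 Oct 2024: 6 days at 38 mills → $2,906,000 × 3.8% × 6/366 = $1,810.2951
24 Oct – 31 Dec 2024: 69 days at 40.5 mills → $2,906,000 × 4.05% × 69/366 = $22,188.0246
Total = $84,071.5328

$84,071.53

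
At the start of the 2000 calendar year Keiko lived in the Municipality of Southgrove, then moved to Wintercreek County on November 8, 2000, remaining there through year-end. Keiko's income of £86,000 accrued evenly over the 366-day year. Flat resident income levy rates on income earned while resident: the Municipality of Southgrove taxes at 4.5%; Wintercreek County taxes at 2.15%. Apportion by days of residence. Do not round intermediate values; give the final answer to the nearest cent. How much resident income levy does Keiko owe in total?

The Municipality of Southgrove, January 1 – November 7, 2000: 312 days → £86,000 × 4.5% × 312/366 = £3,299.0164
Wintercreek County, November 8 – December 31, 2000: 54 days → £86,000 × 2.15% × 54/366 = £272.8033
Total = £3,571.8197

£3,571.82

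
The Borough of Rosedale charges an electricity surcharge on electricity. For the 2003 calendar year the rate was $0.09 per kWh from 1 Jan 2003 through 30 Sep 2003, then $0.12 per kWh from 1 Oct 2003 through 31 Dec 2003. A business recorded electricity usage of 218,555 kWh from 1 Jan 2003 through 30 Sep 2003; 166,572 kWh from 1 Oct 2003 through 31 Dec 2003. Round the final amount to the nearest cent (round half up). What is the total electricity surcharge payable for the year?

1 Jan – 30 Sep 2003: 218,555 kWh at $0.09/kWh → $19,669.95
1 Oct – 31 Dec 2003: 166,572 kWh at $0.12/kWh → $19,988.64

$39,658.59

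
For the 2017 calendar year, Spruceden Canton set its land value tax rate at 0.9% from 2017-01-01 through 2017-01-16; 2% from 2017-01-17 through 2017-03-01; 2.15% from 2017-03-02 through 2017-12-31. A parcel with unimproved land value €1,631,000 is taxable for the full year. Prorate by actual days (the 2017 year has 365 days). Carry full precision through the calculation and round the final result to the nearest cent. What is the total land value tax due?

2017-01-01 to 2017-01-16: 16 days at 0.9% → €1,631,000 × 0.9% × 16/365 = €643.4630
2017-01-17 to 2017-03-01: 44 days at 2% → €1,631,000 × 2% × 44/365 = €3,932.2740
2017-03-02 to 2017-12-31: 305 days at 2.15% → €1,631,000 × 2.15% × 305/365 = €29,302.1438
Total = €33,877.8808

€33,877.88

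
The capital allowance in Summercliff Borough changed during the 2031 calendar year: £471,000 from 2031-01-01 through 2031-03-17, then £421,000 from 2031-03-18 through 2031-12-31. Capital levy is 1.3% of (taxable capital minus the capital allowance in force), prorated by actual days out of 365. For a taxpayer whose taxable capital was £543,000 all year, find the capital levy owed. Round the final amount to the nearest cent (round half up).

2031-01-01 to 2031-03-17: 76 days, exemption £471,000 → (£543,000 − £471,000) × 1.3% × 76/365 = £194.8932
2031-03-18 to 2031-12-31: 289 days, exemption £421,000 → (£543,000 − £421,000) × 1.3% × 289/365 = £1,255.7644
Total = £1,450.6575

£1,450.66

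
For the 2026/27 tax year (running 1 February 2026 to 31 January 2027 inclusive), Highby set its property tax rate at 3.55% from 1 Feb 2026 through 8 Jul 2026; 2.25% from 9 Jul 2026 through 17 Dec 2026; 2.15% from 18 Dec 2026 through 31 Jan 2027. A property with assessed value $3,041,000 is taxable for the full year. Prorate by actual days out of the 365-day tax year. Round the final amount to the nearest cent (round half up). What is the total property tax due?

$85,160.50

1 Feb – 8 Jul 2026: 158 days at 3.55% → $3,041,000 × 3.55% × 158/365 = $46,731.4219
9 Jul – 17 Dec 2026: 162 days at 2.25% → $3,041,000 × 2.25% × 162/365 = $30,368.3425
18 Dec 2026 – 31 Jan 2027: 45 days at 2.15% → $3,041,000 × 2.15% × 45/365 = $8,060.7329
Total = $85,160.4973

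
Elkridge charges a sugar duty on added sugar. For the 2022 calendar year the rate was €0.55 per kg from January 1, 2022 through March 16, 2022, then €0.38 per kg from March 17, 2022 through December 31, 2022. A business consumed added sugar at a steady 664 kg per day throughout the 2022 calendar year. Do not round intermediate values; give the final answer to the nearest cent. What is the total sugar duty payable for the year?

€100,562.80

January 1 – March 16, 2022: 75 days × 664 kg/day = 49,800 kg at €0.55/kg → €27,390.00
March 17 – December 31, 2022: 290 days × 664 kg/day = 192,560 kg at €0.38/kg → €73,172.80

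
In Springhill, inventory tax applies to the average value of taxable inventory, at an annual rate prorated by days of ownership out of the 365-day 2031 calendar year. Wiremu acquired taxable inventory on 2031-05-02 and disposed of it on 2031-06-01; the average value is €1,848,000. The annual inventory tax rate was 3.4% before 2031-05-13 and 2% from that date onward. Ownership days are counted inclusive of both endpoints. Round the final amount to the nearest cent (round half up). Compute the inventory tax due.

2031-05-02 to 2031-05-12: 11 days at 3.4% → €1,848,000 × 3.4% × 11/365 = €1,893.5671
2031-05-13 to 2031-06-01: 20 days at 2% → €1,848,000 × 2% × 20/365 = €2,025.2055
Total = €3,918.7726

€3,918.77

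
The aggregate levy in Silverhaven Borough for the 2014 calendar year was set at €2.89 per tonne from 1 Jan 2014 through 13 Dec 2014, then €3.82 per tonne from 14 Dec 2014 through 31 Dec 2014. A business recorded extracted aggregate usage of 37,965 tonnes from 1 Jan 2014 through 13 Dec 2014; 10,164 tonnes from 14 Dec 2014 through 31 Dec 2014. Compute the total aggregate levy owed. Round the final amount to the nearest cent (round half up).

€148,545.33

1 Jan – 13 Dec 2014: 37,965 tonnes at €2.89/tonne → €109,718.85
14 Dec – 31 Dec 2014: 10,164 tonnes at €3.82/tonne → €38,826.48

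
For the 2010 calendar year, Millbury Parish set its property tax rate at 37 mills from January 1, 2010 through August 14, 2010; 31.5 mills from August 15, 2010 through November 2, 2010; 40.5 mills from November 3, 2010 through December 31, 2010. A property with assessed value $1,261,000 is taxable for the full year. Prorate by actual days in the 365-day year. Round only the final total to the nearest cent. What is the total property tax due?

$45,850.31

January 1 – August 14, 2010: 226 days at 37 mills → $1,261,000 × 3.7% × 226/365 = $28,888.9918
August 15 – November 2, 2010: 80 days at 31.5 mills → $1,261,000 × 3.15% × 80/365 = $8,706.0822
November 3 – December 31, 2010: 59 days at 40.5 mills → $1,261,000 × 4.05% × 59/365 = $8,255.2315
Total = $45,850.3055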